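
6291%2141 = 2009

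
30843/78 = 395 + 11/26 =395.42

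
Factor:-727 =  - 727^1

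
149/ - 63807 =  - 1 + 63658/63807 = -  0.00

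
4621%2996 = 1625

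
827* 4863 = 4021701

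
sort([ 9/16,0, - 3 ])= [ - 3,0, 9/16] 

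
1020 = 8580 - 7560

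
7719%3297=1125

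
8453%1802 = 1245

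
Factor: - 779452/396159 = -2^2*3^( - 1)*37^(-1 )*43^( - 1 ) * 83^( - 1)*194863^1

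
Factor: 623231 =7^3*23^1*79^1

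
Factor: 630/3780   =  1/6 = 2^( - 1 )*3^( - 1 ) 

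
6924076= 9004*769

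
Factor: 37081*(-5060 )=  - 2^2 * 5^1*11^2* 23^1*3371^1 =-187629860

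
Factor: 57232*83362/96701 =2^5 *7^2 * 11^ ( - 1)*59^(-1)*73^1*149^( - 1)*41681^1 = 4770973984/96701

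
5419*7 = 37933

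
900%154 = 130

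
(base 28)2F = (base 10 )71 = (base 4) 1013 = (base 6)155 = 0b1000111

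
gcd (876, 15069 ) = 3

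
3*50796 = 152388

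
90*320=28800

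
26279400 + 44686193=70965593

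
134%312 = 134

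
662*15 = 9930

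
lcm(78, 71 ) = 5538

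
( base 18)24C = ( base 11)606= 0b1011011100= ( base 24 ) 16c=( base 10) 732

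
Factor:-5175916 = -2^2 *1293979^1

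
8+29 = 37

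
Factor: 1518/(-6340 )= - 759/3170  =  -2^ (  -  1) * 3^1 * 5^ ( - 1)*11^1*23^1*317^( - 1)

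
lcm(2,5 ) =10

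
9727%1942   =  17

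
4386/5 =877 + 1/5 = 877.20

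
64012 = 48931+15081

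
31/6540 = 31/6540 = 0.00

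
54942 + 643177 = 698119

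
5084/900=5+ 146/225  =  5.65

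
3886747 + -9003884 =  -5117137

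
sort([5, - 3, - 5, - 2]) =[  -  5,-3, - 2,  5]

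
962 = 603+359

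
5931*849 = 5035419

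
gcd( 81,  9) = 9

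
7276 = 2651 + 4625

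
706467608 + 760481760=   1466949368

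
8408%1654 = 138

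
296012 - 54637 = 241375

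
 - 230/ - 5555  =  46/1111 =0.04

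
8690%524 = 306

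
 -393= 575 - 968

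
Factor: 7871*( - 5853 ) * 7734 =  - 2^1*3^2*17^1* 463^1*1289^1 * 1951^1 = -  356297359842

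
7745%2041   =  1622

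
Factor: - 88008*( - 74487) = 2^3*3^2 * 7^1*19^1*193^1*3547^1 = 6555451896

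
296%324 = 296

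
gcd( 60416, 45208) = 8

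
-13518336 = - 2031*6656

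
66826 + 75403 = 142229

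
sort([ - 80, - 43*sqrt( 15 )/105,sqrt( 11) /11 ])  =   [ - 80,-43*sqrt(15) /105, sqrt(11)/11]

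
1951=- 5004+6955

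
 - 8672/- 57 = 8672/57 = 152.14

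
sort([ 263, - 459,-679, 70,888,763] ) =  [ - 679, - 459, 70, 263, 763 , 888] 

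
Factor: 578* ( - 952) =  - 550256 = - 2^4*7^1*17^3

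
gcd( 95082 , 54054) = 78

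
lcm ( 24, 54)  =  216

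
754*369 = 278226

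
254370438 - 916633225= - 662262787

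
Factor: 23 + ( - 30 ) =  - 7 = - 7^1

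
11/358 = 11/358 = 0.03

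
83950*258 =21659100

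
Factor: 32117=32117^1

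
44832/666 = 67 + 35/111 = 67.32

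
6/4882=3/2441 = 0.00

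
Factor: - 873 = - 3^2*97^1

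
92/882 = 46/441=0.10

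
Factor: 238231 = 7^1*34033^1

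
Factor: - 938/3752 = -2^(-2)=- 1/4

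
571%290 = 281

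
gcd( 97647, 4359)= 3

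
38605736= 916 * 42146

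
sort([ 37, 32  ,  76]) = [ 32, 37 , 76] 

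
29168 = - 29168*( - 1)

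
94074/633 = 148 + 130/211 =148.62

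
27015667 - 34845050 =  - 7829383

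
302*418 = 126236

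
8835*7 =61845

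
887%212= 39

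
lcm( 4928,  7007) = 448448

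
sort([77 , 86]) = [77,86 ]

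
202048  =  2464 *82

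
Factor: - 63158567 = - 149^1*423883^1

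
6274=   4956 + 1318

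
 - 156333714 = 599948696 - 756282410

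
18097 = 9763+8334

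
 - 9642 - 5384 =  - 15026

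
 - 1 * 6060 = -6060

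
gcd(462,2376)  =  66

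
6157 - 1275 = 4882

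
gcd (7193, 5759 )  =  1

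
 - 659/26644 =  -  659/26644 = - 0.02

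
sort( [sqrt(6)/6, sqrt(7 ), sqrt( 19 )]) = [ sqrt(6)/6, sqrt (7),sqrt( 19 ) ]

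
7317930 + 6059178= 13377108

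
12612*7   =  88284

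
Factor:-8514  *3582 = - 30497148 = -2^2*3^4*11^1*43^1*199^1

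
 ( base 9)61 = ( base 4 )313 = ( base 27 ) 21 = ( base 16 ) 37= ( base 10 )55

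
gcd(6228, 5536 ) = 692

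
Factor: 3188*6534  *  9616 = 200305049472 = 2^7*3^3 * 11^2 * 601^1*797^1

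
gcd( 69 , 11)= 1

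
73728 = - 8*( - 9216)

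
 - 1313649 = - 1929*681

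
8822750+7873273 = 16696023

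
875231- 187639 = 687592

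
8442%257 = 218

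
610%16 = 2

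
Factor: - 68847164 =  - 2^2*17211791^1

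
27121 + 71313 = 98434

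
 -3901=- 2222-1679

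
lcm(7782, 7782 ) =7782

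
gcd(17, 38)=1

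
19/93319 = 19/93319 = 0.00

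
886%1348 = 886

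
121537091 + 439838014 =561375105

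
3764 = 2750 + 1014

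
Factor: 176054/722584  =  2147/8812 = 2^ (  -  2)*19^1 *113^1*2203^( - 1)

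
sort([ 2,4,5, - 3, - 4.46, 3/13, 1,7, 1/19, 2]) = [- 4.46,-3, 1/19, 3/13,1, 2,2 , 4, 5,7] 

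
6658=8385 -1727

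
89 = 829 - 740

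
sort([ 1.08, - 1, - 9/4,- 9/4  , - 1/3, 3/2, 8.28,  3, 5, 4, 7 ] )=[ - 9/4, - 9/4, - 1, - 1/3, 1.08, 3/2 , 3,  4, 5,  7, 8.28]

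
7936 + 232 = 8168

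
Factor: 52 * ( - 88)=-2^5  *  11^1 * 13^1 = - 4576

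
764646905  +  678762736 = 1443409641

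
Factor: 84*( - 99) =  -2^2*3^3*7^1*11^1= - 8316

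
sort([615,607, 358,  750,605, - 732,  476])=[ - 732 , 358, 476,  605, 607,615,750] 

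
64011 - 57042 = 6969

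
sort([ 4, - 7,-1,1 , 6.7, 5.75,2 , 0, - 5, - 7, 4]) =[ - 7, - 7, - 5, - 1,0, 1,2,4,4,5.75,6.7] 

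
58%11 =3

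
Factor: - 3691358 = - 2^1 *11^1 * 19^1 * 8831^1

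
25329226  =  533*47522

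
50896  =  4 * 12724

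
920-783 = 137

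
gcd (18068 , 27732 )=4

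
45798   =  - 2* ( - 22899)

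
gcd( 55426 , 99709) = 1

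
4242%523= 58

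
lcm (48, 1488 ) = 1488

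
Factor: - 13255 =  - 5^1 * 11^1*241^1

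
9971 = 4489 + 5482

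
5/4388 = 5/4388  =  0.00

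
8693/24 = 8693/24 =362.21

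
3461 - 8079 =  - 4618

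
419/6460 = 419/6460 = 0.06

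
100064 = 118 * 848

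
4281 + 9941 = 14222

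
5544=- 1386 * ( - 4 )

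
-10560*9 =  -95040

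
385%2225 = 385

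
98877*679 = 67137483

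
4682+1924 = 6606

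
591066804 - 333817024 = 257249780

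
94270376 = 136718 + 94133658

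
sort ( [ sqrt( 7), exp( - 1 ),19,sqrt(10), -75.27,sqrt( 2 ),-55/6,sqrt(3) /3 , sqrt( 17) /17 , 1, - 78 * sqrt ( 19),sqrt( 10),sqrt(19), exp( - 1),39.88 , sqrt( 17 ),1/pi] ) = [  -  78*sqrt(19 ) , -75.27, - 55/6,sqrt( 17) /17, 1/pi, exp( - 1) , exp ( - 1),sqrt( 3) /3,1,sqrt( 2),  sqrt( 7),sqrt (10),sqrt(10),sqrt ( 17), sqrt ( 19 ),  19, 39.88 ] 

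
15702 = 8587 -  - 7115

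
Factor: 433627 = 433627^1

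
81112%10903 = 4791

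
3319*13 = 43147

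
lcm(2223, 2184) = 124488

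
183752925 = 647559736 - 463806811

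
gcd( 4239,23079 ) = 471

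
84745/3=84745/3 = 28248.33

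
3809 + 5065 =8874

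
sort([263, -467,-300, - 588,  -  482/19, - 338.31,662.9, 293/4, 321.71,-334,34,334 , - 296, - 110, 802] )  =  [ - 588 , -467, -338.31, - 334,- 300, -296, - 110 ,- 482/19, 34, 293/4,263,321.71,334,  662.9, 802 ]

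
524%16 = 12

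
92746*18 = 1669428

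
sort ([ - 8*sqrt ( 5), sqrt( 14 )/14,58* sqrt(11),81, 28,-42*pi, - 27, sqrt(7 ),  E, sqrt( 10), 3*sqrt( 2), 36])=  [ - 42*pi, - 27,  -  8*sqrt ( 5),sqrt( 14)/14, sqrt( 7), E, sqrt( 10), 3*sqrt( 2), 28,36, 81, 58*sqrt( 11) ] 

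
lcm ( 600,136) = 10200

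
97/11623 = 97/11623 = 0.01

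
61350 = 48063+13287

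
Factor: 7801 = 29^1*269^1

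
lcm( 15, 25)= 75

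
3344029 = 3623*923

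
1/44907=1/44907= 0.00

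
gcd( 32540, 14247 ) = 1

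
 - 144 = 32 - 176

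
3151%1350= 451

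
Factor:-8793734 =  -2^1*89^1 * 127^1*389^1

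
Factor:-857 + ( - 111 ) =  -2^3*11^2 = -968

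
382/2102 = 191/1051 = 0.18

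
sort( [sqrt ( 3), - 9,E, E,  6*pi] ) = [ - 9,sqrt( 3 ),E, E,6*pi ]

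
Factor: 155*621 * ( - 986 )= - 94907430 = -2^1*3^3*5^1*17^1*23^1*  29^1*31^1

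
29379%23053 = 6326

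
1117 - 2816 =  - 1699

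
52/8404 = 13/2101 = 0.01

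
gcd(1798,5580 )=62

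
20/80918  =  10/40459=0.00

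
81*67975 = 5505975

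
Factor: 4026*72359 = 291317334 = 2^1*3^1*7^1*11^1*61^1* 10337^1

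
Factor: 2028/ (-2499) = -676/833  =  - 2^2  *7^(-2)*13^2 * 17^ ( - 1) 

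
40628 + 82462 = 123090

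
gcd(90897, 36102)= 3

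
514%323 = 191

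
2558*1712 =4379296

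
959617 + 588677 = 1548294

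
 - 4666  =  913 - 5579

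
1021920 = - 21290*( - 48 ) 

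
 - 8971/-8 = 8971/8 = 1121.38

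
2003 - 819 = 1184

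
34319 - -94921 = 129240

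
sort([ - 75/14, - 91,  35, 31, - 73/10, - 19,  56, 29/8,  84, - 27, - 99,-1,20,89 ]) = [ - 99, - 91, - 27, - 19, - 73/10, - 75/14 , - 1,  29/8 , 20, 31, 35, 56,84,89]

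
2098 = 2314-216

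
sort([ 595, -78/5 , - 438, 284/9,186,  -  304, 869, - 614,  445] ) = [-614,-438, - 304,  -  78/5,284/9, 186, 445,595, 869]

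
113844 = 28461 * 4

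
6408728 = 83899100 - 77490372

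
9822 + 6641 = 16463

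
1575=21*75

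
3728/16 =233 = 233.00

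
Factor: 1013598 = 2^1*3^2 * 56311^1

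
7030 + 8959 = 15989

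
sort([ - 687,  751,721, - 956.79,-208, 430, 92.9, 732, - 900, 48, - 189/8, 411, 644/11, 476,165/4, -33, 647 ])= [-956.79,-900 , - 687, - 208, - 33,-189/8, 165/4,48, 644/11, 92.9,411, 430, 476,647 , 721, 732, 751]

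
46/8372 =1/182 =0.01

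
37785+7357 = 45142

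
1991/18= 1991/18  =  110.61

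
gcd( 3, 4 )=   1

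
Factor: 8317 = 8317^1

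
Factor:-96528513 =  - 3^1 *31^1 *1037941^1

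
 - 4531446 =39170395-43701841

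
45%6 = 3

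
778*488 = 379664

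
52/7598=26/3799= 0.01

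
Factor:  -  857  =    -  857^1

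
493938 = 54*9147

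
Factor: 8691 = 3^1*2897^1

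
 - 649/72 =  - 649/72=- 9.01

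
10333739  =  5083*2033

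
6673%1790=1303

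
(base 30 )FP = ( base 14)25D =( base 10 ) 475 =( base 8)733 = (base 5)3400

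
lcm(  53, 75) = 3975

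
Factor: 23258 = 2^1 * 29^1*401^1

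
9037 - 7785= 1252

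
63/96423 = 21/32141 = 0.00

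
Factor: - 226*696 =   -  2^4* 3^1*29^1*113^1 = -157296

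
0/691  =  0= 0.00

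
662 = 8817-8155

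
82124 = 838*98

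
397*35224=13983928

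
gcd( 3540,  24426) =354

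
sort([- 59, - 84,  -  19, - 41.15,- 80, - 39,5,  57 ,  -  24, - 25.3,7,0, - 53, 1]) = [  -  84, - 80,  -  59, - 53,-41.15,-39 ,  -  25.3 , - 24, -19, 0  ,  1,5, 7, 57] 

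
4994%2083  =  828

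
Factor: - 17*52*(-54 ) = 47736 = 2^3*3^3 * 13^1*17^1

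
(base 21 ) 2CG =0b10001111110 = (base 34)XS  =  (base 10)1150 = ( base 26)1i6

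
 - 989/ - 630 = 1 + 359/630 = 1.57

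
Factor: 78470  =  2^1  *5^1 * 7^1 * 19^1*59^1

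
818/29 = 818/29 = 28.21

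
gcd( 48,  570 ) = 6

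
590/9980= 59/998 = 0.06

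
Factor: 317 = 317^1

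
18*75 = 1350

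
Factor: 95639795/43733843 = 5^1 * 17^( - 1)*191^(  -  1)*13469^(-1 )*19127959^1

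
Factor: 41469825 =3^1*5^2*179^1*3089^1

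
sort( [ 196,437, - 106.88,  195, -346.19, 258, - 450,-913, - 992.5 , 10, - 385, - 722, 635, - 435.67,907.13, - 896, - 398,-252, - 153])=[ - 992.5,-913, -896,  -  722, - 450,-435.67, - 398, - 385, - 346.19, - 252, - 153, - 106.88, 10, 195 , 196, 258,437, 635,907.13]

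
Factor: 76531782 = 2^1*3^1*12755297^1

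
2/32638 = 1/16319 = 0.00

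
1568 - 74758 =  - 73190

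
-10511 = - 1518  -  8993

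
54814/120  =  27407/60= 456.78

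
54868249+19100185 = 73968434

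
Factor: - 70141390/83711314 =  - 5^1 * 11^1*47^1 * 977^( - 1)*13567^1*42841^( - 1) = - 35070695/41855657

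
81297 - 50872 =30425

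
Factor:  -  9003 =-3^1*3001^1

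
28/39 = 28/39 =0.72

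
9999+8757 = 18756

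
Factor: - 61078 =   -  2^1*30539^1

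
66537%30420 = 5697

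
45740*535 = 24470900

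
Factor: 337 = 337^1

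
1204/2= 602  =  602.00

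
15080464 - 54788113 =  - 39707649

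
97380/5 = 19476 = 19476.00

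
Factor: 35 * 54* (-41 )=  - 2^1*3^3*5^1*7^1*41^1 = - 77490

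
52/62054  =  26/31027  =  0.00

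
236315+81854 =318169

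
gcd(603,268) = 67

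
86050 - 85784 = 266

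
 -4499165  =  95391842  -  99891007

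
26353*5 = 131765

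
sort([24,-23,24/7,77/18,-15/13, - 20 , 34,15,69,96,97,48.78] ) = [-23 , - 20, - 15/13, 24/7, 77/18,15,24, 34,48.78,69,96,97 ] 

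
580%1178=580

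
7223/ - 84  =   - 7223/84 =- 85.99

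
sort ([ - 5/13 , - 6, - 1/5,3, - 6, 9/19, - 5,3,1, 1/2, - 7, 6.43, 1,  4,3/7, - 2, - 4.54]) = [ - 7,  -  6, - 6  ,-5,  -  4.54, - 2,-5/13, - 1/5,  3/7, 9/19,1/2,1,  1,3, 3, 4,  6.43 ] 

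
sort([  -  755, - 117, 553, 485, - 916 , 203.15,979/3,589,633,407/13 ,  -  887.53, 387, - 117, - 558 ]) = [ - 916, - 887.53, - 755, -558, - 117, - 117, 407/13, 203.15,979/3, 387, 485, 553, 589,633] 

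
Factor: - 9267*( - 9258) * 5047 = 2^1*3^2 * 7^2*103^1 * 1543^1 *3089^1 = 433001742642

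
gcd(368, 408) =8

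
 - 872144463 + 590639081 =- 281505382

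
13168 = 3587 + 9581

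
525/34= 15+15/34 = 15.44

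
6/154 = 3/77= 0.04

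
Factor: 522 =2^1*3^2 *29^1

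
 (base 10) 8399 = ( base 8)20317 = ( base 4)2003033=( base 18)17GB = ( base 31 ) 8mt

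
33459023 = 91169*367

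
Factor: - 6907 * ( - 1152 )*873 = 6946342272 = 2^7*3^4 *97^1*6907^1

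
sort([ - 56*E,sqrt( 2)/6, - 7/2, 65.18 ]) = [ - 56*E ,-7/2,sqrt( 2 )/6, 65.18 ] 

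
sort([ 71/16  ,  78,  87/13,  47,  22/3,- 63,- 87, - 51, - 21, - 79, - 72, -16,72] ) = [ - 87, - 79,  -  72 , - 63,-51, - 21, - 16, 71/16,87/13,22/3,47,72, 78 ]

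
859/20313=859/20313 = 0.04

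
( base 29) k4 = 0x248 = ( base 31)iq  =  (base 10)584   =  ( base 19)1BE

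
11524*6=69144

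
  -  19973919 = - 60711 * 329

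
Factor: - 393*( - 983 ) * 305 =3^1*5^1*61^1*131^1 * 983^1  =  117827295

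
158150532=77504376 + 80646156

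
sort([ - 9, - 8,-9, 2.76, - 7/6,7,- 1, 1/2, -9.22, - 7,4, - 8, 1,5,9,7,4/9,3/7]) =[ - 9.22, - 9, - 9, - 8,-8, - 7, - 7/6, - 1,3/7,4/9,1/2,1 , 2.76,  4,5,7,7,9]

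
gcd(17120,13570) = 10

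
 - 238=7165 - 7403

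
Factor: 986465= 5^1*197293^1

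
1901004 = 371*5124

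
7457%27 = 5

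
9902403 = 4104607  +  5797796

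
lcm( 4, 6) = 12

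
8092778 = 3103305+4989473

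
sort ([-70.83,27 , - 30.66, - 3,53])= [ - 70.83, - 30.66,-3,  27,53]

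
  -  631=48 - 679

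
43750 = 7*6250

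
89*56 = 4984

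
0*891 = 0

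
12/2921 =12/2921 = 0.00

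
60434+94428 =154862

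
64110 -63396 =714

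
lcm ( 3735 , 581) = 26145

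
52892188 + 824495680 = 877387868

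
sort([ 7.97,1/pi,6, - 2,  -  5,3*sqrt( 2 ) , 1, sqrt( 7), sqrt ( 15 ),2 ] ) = [ - 5,  -  2,  1/pi , 1 , 2, sqrt( 7 ) , sqrt( 15 ),3*sqrt ( 2),6,7.97] 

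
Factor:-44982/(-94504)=2^( - 2 )*3^3*7^2*17^1*11813^(  -  1) = 22491/47252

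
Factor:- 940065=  - 3^1*5^1*7^2*1279^1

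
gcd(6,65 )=1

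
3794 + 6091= 9885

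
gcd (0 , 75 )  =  75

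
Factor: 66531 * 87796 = 5841155676 = 2^2*3^1*47^1*67^1*331^1*467^1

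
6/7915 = 6/7915 = 0.00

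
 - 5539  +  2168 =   -  3371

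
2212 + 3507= 5719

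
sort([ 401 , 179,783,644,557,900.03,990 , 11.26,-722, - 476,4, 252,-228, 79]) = [-722 , - 476, - 228,4,11.26, 79, 179 , 252, 401,  557, 644,783, 900.03,  990]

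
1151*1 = 1151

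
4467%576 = 435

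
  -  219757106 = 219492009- 439249115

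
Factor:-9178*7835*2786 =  - 2^2*5^1* 7^1*13^1*199^1*353^1*1567^1 = - 200340229180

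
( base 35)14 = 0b100111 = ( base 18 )23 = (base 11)36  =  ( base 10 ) 39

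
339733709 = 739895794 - 400162085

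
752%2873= 752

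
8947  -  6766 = 2181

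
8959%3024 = 2911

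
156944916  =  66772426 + 90172490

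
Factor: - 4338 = -2^1*3^2*241^1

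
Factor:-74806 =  -2^1*113^1*331^1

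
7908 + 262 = 8170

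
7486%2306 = 568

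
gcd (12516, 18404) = 4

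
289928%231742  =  58186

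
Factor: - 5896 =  - 2^3*11^1*67^1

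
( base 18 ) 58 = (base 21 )4e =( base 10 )98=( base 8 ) 142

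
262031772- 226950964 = 35080808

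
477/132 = 159/44 = 3.61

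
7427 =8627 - 1200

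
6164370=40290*153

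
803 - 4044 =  - 3241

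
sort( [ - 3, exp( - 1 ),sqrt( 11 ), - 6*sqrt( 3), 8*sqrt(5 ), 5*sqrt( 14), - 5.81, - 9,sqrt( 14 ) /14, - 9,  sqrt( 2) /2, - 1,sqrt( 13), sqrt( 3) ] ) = [ - 6*sqrt( 3 ), - 9 , - 9, - 5.81, - 3,  -  1, sqrt(14) /14 , exp( - 1 ),sqrt( 2) /2, sqrt( 3 ), sqrt( 11),  sqrt(13 ),8*sqrt( 5 ),  5*sqrt( 14)]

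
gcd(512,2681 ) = 1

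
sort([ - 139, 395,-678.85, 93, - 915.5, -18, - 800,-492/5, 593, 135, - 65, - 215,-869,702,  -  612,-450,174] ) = [ - 915.5, - 869, - 800, - 678.85, - 612, - 450, - 215, - 139, - 492/5, - 65, - 18, 93, 135, 174, 395,  593, 702] 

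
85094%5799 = 3908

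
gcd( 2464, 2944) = 32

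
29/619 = 29/619 = 0.05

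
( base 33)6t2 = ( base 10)7493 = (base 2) 1110101000101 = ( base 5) 214433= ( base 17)18fd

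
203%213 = 203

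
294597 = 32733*9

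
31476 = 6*5246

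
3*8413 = 25239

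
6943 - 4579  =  2364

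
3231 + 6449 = 9680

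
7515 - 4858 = 2657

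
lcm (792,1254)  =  15048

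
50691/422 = 50691/422 =120.12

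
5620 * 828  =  4653360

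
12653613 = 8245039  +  4408574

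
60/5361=20/1787 = 0.01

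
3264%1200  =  864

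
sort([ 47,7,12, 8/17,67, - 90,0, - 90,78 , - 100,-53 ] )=[ - 100, - 90, - 90,-53,0,8/17 , 7, 12,47 , 67, 78]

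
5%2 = 1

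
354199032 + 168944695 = 523143727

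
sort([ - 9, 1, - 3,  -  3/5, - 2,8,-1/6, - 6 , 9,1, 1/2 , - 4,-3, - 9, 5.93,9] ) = [-9,-9, - 6,-4,-3 ,-3, - 2,  -  3/5,-1/6,1/2,1, 1,5.93,8, 9,  9] 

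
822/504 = 1 + 53/84=1.63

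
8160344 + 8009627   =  16169971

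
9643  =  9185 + 458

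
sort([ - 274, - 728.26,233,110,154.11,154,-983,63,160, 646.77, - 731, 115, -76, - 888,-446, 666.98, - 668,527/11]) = [ - 983 , - 888, - 731,- 728.26 , - 668, - 446, - 274,- 76,527/11 , 63,110,115,154, 154.11,160 , 233, 646.77, 666.98 ]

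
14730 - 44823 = -30093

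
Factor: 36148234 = 2^1*61^1 * 181^1 * 1637^1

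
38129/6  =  38129/6 = 6354.83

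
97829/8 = 97829/8 = 12228.62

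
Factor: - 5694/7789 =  - 2^1*3^1 * 13^1*73^1*7789^( - 1 )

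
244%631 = 244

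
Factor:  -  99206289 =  - 3^4 * 7^1*13^1 * 43^1*313^1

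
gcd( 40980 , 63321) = 3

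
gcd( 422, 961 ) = 1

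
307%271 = 36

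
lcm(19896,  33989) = 815736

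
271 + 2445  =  2716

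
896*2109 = 1889664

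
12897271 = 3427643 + 9469628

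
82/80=41/40 = 1.02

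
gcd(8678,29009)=1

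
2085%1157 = 928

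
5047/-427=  - 721/61 = - 11.82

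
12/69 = 4/23 = 0.17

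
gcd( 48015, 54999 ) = 873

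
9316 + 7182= 16498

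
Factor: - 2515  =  -5^1*503^1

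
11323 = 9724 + 1599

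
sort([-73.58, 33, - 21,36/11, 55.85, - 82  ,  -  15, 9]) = [ - 82, - 73.58, - 21,-15,  36/11,9,33, 55.85 ] 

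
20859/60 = 347 + 13/20 = 347.65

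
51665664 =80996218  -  29330554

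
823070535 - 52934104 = 770136431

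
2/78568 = 1/39284= 0.00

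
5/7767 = 5/7767 = 0.00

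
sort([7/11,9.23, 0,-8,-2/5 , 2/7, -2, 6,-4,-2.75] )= [ - 8, - 4, -2.75, -2, - 2/5 , 0, 2/7,7/11, 6,9.23]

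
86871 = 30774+56097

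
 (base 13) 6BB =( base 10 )1168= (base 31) 16L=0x490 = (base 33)12D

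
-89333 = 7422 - 96755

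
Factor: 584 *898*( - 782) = -2^5*17^1 * 23^1*73^1*449^1 = - 410105824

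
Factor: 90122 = 2^1*45061^1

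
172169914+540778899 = 712948813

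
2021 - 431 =1590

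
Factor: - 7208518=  - 2^1*331^1*10889^1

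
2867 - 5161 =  - 2294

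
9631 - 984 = 8647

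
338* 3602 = 1217476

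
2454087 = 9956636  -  7502549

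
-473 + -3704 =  - 4177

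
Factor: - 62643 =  - 3^1 * 7^1*19^1*157^1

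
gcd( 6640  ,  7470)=830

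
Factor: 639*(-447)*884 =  - 2^2*3^3*13^1*17^1*71^1*149^1  =  -  252499572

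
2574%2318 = 256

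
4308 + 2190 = 6498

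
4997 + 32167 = 37164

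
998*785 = 783430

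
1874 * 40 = 74960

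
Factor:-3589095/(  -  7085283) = 1196365/2361761 = 5^1 * 877^(-1)*2693^( - 1 ) * 239273^1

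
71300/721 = 98 + 642/721=98.89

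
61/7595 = 61/7595 = 0.01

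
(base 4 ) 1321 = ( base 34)3J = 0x79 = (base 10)121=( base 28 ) 49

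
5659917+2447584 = 8107501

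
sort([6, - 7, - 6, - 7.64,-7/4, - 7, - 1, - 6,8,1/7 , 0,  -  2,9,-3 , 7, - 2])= [  -  7.64, - 7,-7, - 6, - 6,-3, - 2, - 2, - 7/4,-1, 0,1/7,6,7,8, 9 ] 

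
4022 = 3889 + 133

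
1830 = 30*61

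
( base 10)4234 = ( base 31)4ci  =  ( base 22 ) 8ga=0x108a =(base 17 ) eb1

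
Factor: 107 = 107^1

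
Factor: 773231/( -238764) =-2^( - 2 )  *3^ ( - 1 )*101^( - 1)*197^( - 1)*773231^1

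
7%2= 1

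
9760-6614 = 3146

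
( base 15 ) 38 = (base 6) 125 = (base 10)53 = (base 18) 2H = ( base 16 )35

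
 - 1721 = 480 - 2201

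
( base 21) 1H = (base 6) 102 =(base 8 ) 46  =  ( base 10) 38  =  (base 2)100110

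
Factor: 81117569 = 13^1*6239813^1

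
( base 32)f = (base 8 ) 17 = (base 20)F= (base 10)15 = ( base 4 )33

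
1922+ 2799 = 4721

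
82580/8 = 10322+1/2 = 10322.50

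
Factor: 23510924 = 2^2 * 1031^1*5701^1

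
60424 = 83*728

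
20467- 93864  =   - 73397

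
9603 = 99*97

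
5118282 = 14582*351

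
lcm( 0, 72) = 0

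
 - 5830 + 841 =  - 4989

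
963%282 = 117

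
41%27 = 14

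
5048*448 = 2261504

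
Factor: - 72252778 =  - 2^1*13^1 * 97^1*28649^1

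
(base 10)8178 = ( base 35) 6NN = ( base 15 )2653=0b1111111110010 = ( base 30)92I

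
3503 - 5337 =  - 1834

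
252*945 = 238140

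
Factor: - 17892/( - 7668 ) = 7/3= 3^(  -  1 )*7^1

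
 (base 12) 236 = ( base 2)101001010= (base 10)330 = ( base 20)ga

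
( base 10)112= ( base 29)3p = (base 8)160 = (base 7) 220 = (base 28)40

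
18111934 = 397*45622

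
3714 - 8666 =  - 4952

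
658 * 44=28952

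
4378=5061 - 683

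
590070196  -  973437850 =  - 383367654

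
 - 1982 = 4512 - 6494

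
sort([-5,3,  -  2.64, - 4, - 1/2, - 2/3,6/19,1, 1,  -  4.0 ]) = [- 5, -4,-4.0  , - 2.64, - 2/3, - 1/2,6/19, 1, 1  ,  3 ]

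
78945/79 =78945/79 = 999.30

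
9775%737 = 194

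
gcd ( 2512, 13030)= 2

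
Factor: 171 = 3^2*19^1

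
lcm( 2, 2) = 2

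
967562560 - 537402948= 430159612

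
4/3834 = 2/1917 = 0.00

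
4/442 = 2/221 = 0.01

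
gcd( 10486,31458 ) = 10486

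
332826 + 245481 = 578307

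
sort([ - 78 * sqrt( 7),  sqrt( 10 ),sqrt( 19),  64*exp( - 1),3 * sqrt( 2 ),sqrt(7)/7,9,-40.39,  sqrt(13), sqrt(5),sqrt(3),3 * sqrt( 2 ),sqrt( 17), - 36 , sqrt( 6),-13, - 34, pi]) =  [ - 78 * sqrt(7), - 40.39, - 36,-34, - 13, sqrt(7 )/7, sqrt( 3),sqrt( 5), sqrt(6 ),pi,sqrt( 10 ), sqrt( 13) , sqrt(17),  3*sqrt(2), 3*sqrt(2 ),sqrt(19), 9,64*exp( -1 )]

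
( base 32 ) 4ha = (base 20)bca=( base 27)6A6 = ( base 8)11052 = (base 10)4650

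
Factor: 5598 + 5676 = 2^1*3^1*1879^1 = 11274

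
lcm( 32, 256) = 256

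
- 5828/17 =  - 5828/17= - 342.82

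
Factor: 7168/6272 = 8/7  =  2^3* 7^( - 1 )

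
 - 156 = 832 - 988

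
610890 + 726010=1336900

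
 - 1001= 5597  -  6598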